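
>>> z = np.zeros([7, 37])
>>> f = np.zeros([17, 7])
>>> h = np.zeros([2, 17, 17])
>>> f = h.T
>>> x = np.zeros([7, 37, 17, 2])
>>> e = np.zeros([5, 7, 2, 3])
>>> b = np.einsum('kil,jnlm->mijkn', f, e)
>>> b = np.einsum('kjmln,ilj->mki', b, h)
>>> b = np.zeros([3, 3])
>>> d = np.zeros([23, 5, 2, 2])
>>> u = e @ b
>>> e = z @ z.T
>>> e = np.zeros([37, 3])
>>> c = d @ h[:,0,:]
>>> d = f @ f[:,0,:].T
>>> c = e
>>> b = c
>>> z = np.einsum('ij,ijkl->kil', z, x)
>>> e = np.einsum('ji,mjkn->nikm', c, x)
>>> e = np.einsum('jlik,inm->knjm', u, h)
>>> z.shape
(17, 7, 2)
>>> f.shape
(17, 17, 2)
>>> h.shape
(2, 17, 17)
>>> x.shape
(7, 37, 17, 2)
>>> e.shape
(3, 17, 5, 17)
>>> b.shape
(37, 3)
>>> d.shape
(17, 17, 17)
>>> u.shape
(5, 7, 2, 3)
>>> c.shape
(37, 3)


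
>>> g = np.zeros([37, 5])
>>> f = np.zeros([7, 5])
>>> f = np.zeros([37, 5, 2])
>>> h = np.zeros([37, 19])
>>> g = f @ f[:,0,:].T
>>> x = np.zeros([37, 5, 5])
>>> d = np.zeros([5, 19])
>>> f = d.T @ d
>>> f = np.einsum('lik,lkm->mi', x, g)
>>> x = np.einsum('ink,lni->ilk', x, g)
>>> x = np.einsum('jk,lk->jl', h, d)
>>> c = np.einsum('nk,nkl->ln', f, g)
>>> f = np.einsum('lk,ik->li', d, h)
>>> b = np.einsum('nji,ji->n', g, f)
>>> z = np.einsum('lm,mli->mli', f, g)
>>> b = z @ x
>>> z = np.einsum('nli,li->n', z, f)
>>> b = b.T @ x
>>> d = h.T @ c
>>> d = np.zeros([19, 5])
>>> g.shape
(37, 5, 37)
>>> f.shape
(5, 37)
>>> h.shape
(37, 19)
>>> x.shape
(37, 5)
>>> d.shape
(19, 5)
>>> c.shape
(37, 37)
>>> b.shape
(5, 5, 5)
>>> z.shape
(37,)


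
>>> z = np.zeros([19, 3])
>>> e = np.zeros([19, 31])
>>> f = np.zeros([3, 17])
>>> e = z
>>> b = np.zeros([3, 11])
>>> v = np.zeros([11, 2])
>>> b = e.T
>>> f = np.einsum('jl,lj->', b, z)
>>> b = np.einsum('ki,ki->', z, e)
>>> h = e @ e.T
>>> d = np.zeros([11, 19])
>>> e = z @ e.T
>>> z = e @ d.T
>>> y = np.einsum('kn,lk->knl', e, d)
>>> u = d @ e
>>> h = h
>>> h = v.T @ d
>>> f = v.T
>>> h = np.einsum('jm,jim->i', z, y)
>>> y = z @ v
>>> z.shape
(19, 11)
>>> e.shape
(19, 19)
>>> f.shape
(2, 11)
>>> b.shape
()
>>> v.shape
(11, 2)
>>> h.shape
(19,)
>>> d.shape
(11, 19)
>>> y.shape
(19, 2)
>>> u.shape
(11, 19)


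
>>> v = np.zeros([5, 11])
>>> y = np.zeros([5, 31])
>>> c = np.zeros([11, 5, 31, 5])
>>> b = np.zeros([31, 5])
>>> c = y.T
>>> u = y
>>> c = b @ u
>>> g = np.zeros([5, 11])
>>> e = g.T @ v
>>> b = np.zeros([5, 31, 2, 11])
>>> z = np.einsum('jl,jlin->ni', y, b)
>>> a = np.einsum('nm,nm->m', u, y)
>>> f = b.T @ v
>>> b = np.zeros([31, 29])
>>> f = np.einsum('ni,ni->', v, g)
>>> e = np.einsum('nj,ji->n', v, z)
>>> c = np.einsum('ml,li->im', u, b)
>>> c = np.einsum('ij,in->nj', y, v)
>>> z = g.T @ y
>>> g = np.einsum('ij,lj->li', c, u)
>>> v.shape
(5, 11)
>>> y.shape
(5, 31)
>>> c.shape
(11, 31)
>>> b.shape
(31, 29)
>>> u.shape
(5, 31)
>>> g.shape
(5, 11)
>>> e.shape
(5,)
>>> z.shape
(11, 31)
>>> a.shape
(31,)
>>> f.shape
()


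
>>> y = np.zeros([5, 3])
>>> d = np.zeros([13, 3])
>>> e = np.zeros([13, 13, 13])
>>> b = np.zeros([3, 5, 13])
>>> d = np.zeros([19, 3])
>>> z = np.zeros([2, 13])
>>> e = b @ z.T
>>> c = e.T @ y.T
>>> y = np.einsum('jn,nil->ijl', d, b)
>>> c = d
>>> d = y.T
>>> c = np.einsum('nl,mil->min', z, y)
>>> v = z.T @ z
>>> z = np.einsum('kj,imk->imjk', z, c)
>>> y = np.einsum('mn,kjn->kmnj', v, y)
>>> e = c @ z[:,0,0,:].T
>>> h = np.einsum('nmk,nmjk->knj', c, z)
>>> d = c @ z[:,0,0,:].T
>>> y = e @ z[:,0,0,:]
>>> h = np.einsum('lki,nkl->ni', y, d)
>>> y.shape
(5, 19, 2)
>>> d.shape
(5, 19, 5)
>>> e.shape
(5, 19, 5)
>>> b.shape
(3, 5, 13)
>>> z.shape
(5, 19, 13, 2)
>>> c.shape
(5, 19, 2)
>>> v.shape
(13, 13)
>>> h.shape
(5, 2)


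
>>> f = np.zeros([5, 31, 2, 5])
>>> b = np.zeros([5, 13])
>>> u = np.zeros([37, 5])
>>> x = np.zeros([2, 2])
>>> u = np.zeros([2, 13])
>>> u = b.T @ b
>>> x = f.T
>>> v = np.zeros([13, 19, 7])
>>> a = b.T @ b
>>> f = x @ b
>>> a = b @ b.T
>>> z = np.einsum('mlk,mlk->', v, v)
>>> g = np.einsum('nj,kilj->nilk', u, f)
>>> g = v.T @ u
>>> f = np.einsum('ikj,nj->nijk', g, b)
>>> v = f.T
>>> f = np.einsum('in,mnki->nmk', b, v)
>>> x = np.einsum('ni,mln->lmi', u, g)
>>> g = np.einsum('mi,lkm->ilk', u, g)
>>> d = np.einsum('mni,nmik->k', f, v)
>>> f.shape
(13, 19, 7)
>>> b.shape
(5, 13)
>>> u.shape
(13, 13)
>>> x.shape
(19, 7, 13)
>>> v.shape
(19, 13, 7, 5)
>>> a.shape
(5, 5)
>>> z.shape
()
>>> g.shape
(13, 7, 19)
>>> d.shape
(5,)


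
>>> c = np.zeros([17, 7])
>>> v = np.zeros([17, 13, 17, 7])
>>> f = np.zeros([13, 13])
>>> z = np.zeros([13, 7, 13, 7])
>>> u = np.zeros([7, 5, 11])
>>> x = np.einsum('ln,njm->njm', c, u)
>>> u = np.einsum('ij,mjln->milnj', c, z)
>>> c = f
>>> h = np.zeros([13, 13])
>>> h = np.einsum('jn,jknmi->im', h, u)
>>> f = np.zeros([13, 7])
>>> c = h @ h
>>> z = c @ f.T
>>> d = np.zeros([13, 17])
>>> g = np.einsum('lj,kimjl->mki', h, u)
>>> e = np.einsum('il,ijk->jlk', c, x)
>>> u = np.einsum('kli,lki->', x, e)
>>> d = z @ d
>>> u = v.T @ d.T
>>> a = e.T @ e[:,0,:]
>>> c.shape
(7, 7)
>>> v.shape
(17, 13, 17, 7)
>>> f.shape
(13, 7)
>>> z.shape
(7, 13)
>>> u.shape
(7, 17, 13, 7)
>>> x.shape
(7, 5, 11)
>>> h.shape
(7, 7)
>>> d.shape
(7, 17)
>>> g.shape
(13, 13, 17)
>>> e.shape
(5, 7, 11)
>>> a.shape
(11, 7, 11)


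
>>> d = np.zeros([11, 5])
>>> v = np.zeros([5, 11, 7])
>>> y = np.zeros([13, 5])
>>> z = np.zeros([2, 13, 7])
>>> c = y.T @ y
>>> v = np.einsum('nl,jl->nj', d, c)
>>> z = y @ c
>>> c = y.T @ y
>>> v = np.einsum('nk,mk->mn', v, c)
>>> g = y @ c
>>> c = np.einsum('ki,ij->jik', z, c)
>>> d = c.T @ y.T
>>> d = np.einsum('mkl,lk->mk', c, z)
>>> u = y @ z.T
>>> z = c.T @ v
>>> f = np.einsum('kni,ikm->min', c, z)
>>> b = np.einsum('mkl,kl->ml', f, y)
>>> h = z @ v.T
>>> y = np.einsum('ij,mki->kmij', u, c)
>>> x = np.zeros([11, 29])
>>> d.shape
(5, 5)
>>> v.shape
(5, 11)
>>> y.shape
(5, 5, 13, 13)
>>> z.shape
(13, 5, 11)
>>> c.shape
(5, 5, 13)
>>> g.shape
(13, 5)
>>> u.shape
(13, 13)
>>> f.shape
(11, 13, 5)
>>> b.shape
(11, 5)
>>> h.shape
(13, 5, 5)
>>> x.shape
(11, 29)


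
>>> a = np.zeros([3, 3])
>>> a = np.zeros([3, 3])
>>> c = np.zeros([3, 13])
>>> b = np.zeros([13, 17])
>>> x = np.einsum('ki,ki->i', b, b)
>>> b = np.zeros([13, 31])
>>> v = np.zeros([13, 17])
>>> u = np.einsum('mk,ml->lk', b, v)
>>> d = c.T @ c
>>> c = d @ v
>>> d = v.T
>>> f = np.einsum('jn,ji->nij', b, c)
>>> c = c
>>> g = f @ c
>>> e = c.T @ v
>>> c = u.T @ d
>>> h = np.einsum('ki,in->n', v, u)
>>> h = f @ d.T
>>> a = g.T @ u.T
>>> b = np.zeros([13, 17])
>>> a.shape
(17, 17, 17)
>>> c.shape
(31, 13)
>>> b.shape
(13, 17)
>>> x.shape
(17,)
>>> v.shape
(13, 17)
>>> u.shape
(17, 31)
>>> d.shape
(17, 13)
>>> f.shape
(31, 17, 13)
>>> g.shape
(31, 17, 17)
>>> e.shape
(17, 17)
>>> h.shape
(31, 17, 17)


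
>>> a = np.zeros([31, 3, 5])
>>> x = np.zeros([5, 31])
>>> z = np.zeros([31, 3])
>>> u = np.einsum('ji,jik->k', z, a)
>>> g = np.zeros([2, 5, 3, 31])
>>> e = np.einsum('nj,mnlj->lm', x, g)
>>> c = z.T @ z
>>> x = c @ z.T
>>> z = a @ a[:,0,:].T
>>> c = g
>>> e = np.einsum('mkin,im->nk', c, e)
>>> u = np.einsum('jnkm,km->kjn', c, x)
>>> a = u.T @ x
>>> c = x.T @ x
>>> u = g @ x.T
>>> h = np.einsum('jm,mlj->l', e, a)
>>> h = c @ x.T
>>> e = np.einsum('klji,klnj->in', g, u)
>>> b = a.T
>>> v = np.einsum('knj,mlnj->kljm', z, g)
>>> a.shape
(5, 2, 31)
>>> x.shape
(3, 31)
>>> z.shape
(31, 3, 31)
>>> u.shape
(2, 5, 3, 3)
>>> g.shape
(2, 5, 3, 31)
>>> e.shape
(31, 3)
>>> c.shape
(31, 31)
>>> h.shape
(31, 3)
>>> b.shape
(31, 2, 5)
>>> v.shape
(31, 5, 31, 2)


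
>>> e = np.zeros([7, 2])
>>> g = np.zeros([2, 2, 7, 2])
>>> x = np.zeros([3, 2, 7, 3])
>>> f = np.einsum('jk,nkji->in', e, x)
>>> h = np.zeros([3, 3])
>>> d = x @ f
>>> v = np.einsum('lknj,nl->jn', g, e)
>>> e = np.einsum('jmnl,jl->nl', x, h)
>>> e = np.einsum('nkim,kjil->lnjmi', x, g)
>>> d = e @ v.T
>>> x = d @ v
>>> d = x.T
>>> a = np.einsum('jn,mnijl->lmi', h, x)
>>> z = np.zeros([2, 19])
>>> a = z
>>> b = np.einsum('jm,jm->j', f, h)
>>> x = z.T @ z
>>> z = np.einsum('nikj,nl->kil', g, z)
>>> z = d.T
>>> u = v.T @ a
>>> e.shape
(2, 3, 2, 3, 7)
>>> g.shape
(2, 2, 7, 2)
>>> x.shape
(19, 19)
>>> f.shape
(3, 3)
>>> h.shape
(3, 3)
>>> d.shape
(7, 3, 2, 3, 2)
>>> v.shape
(2, 7)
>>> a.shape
(2, 19)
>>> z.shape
(2, 3, 2, 3, 7)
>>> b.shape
(3,)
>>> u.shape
(7, 19)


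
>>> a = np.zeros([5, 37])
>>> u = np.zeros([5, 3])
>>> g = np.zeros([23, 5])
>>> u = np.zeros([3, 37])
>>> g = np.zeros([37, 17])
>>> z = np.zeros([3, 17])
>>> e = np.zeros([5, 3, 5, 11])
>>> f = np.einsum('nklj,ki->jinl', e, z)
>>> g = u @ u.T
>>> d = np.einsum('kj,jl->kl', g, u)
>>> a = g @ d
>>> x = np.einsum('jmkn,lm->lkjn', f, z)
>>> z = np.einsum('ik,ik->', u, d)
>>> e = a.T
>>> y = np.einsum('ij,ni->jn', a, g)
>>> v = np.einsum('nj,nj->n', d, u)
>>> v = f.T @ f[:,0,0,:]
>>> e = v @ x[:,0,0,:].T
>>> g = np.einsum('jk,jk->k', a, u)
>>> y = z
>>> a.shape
(3, 37)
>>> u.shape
(3, 37)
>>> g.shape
(37,)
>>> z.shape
()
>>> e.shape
(5, 5, 17, 3)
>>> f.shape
(11, 17, 5, 5)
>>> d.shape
(3, 37)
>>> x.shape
(3, 5, 11, 5)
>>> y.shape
()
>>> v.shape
(5, 5, 17, 5)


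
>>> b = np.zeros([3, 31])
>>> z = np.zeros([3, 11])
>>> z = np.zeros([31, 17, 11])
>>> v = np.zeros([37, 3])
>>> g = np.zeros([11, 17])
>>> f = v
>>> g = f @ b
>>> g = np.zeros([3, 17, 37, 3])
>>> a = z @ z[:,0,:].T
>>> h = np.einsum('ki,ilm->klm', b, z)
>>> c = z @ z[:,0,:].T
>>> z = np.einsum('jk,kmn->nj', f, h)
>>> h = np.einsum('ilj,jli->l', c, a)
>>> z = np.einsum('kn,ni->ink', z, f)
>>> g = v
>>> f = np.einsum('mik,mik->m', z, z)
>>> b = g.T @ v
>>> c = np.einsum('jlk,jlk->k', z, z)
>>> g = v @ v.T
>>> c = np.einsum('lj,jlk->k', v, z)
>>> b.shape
(3, 3)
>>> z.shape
(3, 37, 11)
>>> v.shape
(37, 3)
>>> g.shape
(37, 37)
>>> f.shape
(3,)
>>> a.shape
(31, 17, 31)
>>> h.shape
(17,)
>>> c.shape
(11,)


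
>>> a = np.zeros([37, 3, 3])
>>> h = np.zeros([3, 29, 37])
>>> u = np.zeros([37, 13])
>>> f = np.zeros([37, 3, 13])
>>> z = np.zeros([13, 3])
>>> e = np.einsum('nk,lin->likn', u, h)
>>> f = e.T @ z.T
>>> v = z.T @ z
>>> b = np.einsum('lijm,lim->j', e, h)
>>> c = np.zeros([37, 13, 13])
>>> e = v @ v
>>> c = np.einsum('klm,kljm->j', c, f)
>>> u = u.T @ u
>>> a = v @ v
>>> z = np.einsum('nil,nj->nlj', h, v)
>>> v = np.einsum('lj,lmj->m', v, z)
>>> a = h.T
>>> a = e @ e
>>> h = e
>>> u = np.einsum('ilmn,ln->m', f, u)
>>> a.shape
(3, 3)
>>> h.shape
(3, 3)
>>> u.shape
(29,)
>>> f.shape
(37, 13, 29, 13)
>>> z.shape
(3, 37, 3)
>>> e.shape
(3, 3)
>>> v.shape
(37,)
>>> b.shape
(13,)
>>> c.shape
(29,)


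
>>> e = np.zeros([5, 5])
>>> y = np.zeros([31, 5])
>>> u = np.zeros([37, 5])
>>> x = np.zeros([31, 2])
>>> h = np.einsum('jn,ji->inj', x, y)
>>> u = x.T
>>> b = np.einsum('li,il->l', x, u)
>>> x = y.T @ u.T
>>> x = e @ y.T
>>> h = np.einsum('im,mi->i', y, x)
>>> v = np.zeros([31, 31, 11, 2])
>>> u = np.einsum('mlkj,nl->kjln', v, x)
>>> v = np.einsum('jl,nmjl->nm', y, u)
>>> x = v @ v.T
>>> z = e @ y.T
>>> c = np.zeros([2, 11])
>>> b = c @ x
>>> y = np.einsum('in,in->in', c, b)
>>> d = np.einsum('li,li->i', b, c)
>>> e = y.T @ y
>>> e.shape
(11, 11)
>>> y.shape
(2, 11)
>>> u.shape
(11, 2, 31, 5)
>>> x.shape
(11, 11)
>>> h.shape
(31,)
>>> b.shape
(2, 11)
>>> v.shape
(11, 2)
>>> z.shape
(5, 31)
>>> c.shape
(2, 11)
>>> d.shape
(11,)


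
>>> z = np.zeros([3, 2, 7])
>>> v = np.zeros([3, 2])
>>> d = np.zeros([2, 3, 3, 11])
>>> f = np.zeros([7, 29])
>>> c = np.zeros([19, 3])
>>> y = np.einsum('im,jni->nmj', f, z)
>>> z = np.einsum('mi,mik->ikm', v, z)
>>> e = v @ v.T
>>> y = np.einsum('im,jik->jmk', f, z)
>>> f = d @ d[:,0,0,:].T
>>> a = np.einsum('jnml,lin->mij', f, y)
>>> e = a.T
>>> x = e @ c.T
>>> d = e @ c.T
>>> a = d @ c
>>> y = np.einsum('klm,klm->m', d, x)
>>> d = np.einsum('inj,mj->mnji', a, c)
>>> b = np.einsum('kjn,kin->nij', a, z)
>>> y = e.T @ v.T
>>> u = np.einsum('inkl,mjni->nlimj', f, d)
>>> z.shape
(2, 7, 3)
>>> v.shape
(3, 2)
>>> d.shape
(19, 29, 3, 2)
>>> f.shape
(2, 3, 3, 2)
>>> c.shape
(19, 3)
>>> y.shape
(3, 29, 3)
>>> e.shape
(2, 29, 3)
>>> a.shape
(2, 29, 3)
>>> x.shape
(2, 29, 19)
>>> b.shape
(3, 7, 29)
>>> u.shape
(3, 2, 2, 19, 29)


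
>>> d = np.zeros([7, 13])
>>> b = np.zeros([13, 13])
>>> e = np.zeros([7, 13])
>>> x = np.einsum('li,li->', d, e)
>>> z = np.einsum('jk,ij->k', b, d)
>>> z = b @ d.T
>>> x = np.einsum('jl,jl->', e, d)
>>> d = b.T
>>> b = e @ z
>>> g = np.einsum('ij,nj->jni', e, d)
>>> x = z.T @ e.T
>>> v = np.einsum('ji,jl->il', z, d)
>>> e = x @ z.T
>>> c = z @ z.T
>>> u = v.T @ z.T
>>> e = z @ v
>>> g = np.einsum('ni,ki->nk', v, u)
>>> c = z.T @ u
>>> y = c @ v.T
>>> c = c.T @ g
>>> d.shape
(13, 13)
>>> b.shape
(7, 7)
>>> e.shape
(13, 13)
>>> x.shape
(7, 7)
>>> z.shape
(13, 7)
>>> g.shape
(7, 13)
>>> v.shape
(7, 13)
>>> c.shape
(13, 13)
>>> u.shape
(13, 13)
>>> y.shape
(7, 7)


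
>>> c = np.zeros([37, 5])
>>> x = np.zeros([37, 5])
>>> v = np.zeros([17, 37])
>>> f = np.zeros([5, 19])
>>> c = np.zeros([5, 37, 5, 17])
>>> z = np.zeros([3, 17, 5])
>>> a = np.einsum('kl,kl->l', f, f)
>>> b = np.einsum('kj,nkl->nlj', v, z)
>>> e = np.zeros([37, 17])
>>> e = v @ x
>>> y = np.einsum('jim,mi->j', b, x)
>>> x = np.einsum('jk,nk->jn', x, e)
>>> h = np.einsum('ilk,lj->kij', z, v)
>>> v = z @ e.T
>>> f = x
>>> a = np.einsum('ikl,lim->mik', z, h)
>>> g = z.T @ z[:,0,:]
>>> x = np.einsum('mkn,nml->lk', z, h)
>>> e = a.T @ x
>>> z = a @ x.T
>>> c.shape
(5, 37, 5, 17)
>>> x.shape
(37, 17)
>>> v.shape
(3, 17, 17)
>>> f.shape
(37, 17)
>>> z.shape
(37, 3, 37)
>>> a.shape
(37, 3, 17)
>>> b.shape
(3, 5, 37)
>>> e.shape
(17, 3, 17)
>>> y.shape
(3,)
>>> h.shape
(5, 3, 37)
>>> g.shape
(5, 17, 5)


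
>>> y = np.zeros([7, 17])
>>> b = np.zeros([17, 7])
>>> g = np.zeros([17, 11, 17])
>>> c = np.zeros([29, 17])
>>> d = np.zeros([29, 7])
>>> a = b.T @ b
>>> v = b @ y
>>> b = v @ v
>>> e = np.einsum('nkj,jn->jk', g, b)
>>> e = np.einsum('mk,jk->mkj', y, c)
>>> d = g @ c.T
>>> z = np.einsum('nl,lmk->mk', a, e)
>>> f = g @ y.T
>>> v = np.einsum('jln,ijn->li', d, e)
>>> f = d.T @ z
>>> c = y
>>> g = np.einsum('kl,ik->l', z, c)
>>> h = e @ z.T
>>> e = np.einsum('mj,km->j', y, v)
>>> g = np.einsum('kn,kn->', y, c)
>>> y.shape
(7, 17)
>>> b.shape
(17, 17)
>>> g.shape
()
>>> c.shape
(7, 17)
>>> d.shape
(17, 11, 29)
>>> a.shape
(7, 7)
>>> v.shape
(11, 7)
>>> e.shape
(17,)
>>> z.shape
(17, 29)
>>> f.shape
(29, 11, 29)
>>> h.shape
(7, 17, 17)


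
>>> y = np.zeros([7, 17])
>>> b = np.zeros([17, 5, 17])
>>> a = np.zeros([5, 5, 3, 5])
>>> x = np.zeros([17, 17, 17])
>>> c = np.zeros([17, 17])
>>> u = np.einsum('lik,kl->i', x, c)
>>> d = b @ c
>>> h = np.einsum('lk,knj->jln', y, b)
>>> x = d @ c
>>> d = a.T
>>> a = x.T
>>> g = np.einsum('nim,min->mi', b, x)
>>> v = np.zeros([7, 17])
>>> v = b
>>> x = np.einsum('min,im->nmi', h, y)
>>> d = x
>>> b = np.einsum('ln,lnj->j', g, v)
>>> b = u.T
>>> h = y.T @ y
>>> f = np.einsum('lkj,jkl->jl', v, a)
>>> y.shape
(7, 17)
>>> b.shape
(17,)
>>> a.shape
(17, 5, 17)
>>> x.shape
(5, 17, 7)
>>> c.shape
(17, 17)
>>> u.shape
(17,)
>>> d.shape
(5, 17, 7)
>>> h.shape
(17, 17)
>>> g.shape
(17, 5)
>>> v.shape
(17, 5, 17)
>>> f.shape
(17, 17)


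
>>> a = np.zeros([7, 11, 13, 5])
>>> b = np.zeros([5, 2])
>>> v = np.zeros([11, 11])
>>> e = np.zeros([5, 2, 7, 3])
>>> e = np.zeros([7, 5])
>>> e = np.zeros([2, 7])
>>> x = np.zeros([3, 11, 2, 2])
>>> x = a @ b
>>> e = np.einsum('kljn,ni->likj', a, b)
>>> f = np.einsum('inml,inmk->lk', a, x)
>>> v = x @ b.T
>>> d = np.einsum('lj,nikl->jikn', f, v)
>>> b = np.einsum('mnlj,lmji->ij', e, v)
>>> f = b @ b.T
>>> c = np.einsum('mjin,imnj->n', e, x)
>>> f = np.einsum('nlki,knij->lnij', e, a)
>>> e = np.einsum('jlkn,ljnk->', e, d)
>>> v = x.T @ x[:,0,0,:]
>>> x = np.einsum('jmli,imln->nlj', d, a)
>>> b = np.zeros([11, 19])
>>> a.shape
(7, 11, 13, 5)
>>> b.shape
(11, 19)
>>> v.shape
(2, 13, 11, 2)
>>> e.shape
()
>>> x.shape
(5, 13, 2)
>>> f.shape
(2, 11, 13, 5)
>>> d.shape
(2, 11, 13, 7)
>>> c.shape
(13,)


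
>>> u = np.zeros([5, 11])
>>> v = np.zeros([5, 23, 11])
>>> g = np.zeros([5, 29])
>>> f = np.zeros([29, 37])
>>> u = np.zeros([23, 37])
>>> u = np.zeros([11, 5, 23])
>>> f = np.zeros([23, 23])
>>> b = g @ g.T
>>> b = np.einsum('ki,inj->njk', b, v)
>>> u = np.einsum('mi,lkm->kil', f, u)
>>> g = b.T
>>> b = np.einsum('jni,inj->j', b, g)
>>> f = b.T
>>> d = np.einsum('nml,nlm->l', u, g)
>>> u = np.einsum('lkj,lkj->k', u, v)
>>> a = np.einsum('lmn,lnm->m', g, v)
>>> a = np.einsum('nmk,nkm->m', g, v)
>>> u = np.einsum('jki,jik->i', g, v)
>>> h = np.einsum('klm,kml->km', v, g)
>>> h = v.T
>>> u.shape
(23,)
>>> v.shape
(5, 23, 11)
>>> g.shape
(5, 11, 23)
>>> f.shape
(23,)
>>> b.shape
(23,)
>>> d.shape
(11,)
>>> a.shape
(11,)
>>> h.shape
(11, 23, 5)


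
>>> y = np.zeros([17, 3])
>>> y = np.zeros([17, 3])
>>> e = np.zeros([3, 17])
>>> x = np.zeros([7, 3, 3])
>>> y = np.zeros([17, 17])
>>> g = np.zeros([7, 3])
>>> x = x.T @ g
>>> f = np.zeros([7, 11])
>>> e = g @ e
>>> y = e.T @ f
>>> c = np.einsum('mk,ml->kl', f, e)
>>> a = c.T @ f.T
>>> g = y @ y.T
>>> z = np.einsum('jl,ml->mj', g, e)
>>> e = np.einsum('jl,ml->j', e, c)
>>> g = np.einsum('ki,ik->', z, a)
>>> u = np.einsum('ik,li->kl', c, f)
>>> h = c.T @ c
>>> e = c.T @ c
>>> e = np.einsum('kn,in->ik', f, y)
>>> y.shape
(17, 11)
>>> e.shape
(17, 7)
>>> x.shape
(3, 3, 3)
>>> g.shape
()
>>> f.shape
(7, 11)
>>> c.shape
(11, 17)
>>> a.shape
(17, 7)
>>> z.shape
(7, 17)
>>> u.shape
(17, 7)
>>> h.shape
(17, 17)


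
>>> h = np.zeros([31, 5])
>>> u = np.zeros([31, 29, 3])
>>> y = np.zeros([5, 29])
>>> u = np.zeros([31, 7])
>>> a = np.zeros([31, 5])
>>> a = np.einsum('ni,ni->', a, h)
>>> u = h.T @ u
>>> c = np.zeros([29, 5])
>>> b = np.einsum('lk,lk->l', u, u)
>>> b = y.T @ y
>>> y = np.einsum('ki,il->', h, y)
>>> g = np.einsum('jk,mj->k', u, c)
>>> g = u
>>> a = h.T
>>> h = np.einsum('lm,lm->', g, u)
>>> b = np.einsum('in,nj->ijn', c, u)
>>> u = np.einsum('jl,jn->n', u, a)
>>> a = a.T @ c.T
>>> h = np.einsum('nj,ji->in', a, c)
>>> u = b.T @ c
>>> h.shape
(5, 31)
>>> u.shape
(5, 7, 5)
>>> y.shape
()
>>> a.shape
(31, 29)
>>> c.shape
(29, 5)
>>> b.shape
(29, 7, 5)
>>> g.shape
(5, 7)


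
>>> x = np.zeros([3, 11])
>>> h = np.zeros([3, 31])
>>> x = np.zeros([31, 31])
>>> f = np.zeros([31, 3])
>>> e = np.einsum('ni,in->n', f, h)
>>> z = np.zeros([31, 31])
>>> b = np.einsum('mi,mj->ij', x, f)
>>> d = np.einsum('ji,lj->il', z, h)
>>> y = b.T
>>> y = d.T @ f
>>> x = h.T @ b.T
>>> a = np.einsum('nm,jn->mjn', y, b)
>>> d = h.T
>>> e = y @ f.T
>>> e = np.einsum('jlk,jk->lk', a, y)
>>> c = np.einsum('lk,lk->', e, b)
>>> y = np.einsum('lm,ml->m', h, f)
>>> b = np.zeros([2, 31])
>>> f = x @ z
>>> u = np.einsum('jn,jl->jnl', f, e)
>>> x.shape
(31, 31)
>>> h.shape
(3, 31)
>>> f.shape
(31, 31)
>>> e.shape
(31, 3)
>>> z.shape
(31, 31)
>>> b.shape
(2, 31)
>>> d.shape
(31, 3)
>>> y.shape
(31,)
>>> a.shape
(3, 31, 3)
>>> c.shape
()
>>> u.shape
(31, 31, 3)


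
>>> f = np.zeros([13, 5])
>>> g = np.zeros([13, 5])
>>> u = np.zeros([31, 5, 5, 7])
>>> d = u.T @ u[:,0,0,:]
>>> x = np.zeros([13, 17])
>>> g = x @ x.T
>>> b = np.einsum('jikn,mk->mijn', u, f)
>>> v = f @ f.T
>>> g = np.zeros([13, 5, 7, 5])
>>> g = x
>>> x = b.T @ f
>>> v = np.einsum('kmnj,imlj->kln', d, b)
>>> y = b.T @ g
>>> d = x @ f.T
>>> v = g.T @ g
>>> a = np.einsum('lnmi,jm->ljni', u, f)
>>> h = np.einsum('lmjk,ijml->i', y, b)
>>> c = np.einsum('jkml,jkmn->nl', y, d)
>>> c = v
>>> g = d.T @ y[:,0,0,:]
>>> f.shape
(13, 5)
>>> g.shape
(13, 5, 31, 17)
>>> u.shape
(31, 5, 5, 7)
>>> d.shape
(7, 31, 5, 13)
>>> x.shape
(7, 31, 5, 5)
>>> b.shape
(13, 5, 31, 7)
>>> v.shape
(17, 17)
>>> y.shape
(7, 31, 5, 17)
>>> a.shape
(31, 13, 5, 7)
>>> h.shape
(13,)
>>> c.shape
(17, 17)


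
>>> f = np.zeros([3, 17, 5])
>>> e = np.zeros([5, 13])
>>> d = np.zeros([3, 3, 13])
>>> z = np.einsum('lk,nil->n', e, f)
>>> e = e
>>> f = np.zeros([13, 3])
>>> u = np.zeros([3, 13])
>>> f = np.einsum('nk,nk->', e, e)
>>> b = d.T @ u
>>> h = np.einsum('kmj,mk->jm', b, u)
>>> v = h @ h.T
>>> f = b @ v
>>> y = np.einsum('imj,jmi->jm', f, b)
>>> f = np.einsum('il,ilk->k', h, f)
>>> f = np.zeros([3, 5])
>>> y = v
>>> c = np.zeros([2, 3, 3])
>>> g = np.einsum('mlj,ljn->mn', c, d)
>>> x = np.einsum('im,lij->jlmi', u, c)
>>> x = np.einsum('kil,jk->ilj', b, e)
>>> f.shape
(3, 5)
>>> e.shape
(5, 13)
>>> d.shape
(3, 3, 13)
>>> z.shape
(3,)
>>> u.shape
(3, 13)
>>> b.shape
(13, 3, 13)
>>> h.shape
(13, 3)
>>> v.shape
(13, 13)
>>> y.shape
(13, 13)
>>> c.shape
(2, 3, 3)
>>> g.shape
(2, 13)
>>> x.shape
(3, 13, 5)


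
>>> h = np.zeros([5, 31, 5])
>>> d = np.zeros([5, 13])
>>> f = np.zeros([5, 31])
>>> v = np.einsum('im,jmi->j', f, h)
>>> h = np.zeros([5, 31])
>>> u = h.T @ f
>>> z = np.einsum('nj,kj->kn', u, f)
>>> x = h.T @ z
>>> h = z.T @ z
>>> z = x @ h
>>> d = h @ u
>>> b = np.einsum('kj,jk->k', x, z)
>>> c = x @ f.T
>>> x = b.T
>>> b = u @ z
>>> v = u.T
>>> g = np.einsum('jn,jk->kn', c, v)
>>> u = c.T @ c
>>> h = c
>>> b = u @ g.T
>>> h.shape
(31, 5)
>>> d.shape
(31, 31)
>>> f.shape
(5, 31)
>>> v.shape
(31, 31)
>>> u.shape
(5, 5)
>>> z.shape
(31, 31)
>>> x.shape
(31,)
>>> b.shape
(5, 31)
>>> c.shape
(31, 5)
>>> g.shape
(31, 5)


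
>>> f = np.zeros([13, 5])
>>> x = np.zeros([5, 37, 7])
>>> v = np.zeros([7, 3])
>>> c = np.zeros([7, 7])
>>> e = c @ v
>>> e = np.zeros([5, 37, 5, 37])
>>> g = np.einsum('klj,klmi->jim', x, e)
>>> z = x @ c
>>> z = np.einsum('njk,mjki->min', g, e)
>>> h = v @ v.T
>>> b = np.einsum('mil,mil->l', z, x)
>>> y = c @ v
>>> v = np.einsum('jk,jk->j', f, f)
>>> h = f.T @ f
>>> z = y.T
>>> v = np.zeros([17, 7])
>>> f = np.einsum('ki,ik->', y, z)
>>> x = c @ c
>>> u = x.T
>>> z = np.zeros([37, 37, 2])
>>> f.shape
()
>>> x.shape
(7, 7)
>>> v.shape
(17, 7)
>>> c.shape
(7, 7)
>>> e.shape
(5, 37, 5, 37)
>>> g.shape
(7, 37, 5)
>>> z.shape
(37, 37, 2)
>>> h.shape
(5, 5)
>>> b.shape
(7,)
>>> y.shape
(7, 3)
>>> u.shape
(7, 7)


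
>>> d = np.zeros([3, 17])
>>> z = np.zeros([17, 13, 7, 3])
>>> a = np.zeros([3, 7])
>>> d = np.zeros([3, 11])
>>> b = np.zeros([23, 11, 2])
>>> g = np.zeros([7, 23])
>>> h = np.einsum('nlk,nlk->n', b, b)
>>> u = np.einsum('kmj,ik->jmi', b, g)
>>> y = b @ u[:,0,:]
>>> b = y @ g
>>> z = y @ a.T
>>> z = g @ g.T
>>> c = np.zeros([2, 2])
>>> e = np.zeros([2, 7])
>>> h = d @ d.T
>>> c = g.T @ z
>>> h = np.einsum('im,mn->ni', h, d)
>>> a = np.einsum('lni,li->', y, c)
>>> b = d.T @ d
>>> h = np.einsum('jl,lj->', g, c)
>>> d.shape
(3, 11)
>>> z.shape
(7, 7)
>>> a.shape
()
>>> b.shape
(11, 11)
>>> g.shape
(7, 23)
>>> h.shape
()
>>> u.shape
(2, 11, 7)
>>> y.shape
(23, 11, 7)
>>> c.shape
(23, 7)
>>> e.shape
(2, 7)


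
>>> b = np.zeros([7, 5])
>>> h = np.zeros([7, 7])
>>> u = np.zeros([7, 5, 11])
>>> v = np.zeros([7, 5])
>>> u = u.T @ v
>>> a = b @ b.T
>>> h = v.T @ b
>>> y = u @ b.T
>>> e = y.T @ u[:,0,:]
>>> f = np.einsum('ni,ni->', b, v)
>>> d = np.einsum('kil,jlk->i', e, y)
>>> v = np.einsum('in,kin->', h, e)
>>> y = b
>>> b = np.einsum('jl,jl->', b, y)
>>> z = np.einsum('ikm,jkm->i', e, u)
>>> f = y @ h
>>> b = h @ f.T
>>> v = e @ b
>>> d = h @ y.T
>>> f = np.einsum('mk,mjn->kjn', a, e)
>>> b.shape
(5, 7)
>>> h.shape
(5, 5)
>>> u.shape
(11, 5, 5)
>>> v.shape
(7, 5, 7)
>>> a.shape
(7, 7)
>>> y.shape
(7, 5)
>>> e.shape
(7, 5, 5)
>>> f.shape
(7, 5, 5)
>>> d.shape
(5, 7)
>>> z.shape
(7,)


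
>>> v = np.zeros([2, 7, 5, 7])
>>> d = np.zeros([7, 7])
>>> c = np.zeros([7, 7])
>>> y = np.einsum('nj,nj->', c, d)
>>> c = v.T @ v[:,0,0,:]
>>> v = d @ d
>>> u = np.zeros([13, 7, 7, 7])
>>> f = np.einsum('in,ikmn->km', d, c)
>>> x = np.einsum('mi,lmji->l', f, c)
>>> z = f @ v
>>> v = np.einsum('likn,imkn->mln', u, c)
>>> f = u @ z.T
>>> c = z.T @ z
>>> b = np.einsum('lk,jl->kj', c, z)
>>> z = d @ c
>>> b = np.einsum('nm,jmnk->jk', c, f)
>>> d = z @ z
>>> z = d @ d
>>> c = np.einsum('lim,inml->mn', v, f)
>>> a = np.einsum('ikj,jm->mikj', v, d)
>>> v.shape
(5, 13, 7)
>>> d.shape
(7, 7)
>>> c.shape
(7, 7)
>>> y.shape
()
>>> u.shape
(13, 7, 7, 7)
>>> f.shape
(13, 7, 7, 5)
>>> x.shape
(7,)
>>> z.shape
(7, 7)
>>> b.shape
(13, 5)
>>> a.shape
(7, 5, 13, 7)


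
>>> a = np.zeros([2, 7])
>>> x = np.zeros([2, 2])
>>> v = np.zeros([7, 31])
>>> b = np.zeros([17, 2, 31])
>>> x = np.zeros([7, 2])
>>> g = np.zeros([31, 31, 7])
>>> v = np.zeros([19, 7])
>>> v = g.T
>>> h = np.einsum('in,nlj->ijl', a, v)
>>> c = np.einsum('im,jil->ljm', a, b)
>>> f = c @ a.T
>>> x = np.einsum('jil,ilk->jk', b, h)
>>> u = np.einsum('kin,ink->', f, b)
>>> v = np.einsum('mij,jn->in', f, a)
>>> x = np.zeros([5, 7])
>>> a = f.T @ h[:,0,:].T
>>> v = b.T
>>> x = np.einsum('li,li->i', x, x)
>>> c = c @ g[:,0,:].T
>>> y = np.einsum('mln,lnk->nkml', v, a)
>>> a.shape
(2, 17, 2)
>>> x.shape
(7,)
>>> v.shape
(31, 2, 17)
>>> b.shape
(17, 2, 31)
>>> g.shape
(31, 31, 7)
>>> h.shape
(2, 31, 31)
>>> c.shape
(31, 17, 31)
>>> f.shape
(31, 17, 2)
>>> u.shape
()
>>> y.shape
(17, 2, 31, 2)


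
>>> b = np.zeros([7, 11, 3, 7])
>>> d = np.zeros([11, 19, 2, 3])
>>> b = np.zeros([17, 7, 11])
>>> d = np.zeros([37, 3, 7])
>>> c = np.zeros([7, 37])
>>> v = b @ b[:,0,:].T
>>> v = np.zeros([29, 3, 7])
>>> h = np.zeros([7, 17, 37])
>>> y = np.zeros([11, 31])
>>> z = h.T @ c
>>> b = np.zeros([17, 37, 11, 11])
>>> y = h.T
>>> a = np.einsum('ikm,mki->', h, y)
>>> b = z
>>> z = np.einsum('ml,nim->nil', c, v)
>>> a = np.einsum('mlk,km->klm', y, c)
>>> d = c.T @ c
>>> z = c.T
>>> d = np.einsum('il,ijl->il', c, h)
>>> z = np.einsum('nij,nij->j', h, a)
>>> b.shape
(37, 17, 37)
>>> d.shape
(7, 37)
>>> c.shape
(7, 37)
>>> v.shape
(29, 3, 7)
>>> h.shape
(7, 17, 37)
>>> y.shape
(37, 17, 7)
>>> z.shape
(37,)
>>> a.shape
(7, 17, 37)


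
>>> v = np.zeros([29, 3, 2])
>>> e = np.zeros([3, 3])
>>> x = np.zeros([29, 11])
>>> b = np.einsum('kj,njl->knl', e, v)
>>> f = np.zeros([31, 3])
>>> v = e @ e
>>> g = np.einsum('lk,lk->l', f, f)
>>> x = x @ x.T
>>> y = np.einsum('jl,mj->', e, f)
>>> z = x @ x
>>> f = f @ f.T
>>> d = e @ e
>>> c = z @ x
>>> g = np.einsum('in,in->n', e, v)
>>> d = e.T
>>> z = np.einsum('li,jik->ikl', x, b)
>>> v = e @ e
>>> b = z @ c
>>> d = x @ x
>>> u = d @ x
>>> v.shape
(3, 3)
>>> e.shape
(3, 3)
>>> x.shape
(29, 29)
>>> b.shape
(29, 2, 29)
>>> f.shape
(31, 31)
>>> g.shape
(3,)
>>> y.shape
()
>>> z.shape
(29, 2, 29)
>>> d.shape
(29, 29)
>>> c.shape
(29, 29)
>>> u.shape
(29, 29)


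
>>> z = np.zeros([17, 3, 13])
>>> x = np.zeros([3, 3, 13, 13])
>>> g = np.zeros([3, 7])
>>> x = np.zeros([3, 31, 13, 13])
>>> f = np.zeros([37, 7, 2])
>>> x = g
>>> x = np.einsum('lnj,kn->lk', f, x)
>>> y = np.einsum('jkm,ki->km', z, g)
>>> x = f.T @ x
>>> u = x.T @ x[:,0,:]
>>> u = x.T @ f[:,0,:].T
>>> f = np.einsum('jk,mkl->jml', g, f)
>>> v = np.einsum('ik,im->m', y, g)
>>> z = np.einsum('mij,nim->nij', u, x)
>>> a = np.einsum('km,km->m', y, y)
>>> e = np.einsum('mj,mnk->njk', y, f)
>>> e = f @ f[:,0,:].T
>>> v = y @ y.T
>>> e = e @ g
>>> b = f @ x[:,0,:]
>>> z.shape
(2, 7, 37)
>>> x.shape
(2, 7, 3)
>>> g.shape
(3, 7)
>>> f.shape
(3, 37, 2)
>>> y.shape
(3, 13)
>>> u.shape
(3, 7, 37)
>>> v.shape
(3, 3)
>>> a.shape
(13,)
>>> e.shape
(3, 37, 7)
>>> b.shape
(3, 37, 3)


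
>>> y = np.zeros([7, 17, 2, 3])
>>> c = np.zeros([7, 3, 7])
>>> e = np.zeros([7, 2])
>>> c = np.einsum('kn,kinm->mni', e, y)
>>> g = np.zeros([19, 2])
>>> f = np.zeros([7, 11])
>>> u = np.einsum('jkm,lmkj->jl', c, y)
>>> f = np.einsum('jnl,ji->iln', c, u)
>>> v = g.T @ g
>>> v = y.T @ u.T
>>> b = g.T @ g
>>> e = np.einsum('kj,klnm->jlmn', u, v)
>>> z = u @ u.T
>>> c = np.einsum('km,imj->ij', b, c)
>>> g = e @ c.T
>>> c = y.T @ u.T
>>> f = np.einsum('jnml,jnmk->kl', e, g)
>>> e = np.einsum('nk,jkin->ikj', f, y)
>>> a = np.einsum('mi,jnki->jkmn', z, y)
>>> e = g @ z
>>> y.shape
(7, 17, 2, 3)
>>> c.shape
(3, 2, 17, 3)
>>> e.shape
(7, 2, 3, 3)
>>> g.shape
(7, 2, 3, 3)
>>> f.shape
(3, 17)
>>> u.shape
(3, 7)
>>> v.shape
(3, 2, 17, 3)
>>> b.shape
(2, 2)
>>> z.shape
(3, 3)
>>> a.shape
(7, 2, 3, 17)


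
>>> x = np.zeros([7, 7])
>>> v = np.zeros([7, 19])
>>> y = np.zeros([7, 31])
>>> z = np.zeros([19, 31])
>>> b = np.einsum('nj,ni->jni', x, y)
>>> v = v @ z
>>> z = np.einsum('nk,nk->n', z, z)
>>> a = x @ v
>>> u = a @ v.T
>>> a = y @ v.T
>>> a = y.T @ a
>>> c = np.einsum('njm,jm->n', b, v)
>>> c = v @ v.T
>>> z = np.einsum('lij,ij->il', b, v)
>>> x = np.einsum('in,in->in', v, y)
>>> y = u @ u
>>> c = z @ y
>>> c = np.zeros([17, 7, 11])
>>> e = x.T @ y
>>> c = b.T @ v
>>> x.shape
(7, 31)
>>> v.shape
(7, 31)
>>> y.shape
(7, 7)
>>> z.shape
(7, 7)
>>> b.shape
(7, 7, 31)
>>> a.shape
(31, 7)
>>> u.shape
(7, 7)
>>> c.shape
(31, 7, 31)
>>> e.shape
(31, 7)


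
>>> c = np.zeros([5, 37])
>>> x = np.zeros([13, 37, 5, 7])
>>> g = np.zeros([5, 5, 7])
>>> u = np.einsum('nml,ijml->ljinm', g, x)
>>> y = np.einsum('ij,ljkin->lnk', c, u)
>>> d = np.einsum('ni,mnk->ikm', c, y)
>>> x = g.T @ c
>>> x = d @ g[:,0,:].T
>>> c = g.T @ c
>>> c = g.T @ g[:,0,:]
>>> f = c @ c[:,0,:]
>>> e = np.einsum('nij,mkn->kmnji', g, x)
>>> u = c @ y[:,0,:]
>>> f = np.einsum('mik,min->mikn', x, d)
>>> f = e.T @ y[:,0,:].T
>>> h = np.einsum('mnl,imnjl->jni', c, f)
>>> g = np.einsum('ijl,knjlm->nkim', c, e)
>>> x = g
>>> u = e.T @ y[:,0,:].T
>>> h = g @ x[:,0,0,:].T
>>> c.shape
(7, 5, 7)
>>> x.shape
(37, 13, 7, 5)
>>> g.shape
(37, 13, 7, 5)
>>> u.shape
(5, 7, 5, 37, 7)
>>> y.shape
(7, 5, 13)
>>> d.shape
(37, 13, 7)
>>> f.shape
(5, 7, 5, 37, 7)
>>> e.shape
(13, 37, 5, 7, 5)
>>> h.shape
(37, 13, 7, 37)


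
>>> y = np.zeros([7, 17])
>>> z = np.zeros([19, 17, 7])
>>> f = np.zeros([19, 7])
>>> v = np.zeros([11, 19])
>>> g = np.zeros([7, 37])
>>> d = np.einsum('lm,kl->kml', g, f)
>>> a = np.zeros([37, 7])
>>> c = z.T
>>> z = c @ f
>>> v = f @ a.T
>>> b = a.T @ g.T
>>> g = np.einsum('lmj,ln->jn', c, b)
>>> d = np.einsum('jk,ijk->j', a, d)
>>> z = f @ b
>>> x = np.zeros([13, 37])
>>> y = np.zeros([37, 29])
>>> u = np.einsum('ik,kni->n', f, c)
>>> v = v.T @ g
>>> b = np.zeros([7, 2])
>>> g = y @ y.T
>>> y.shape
(37, 29)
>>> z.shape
(19, 7)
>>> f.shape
(19, 7)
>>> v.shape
(37, 7)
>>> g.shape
(37, 37)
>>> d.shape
(37,)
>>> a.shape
(37, 7)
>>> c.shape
(7, 17, 19)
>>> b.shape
(7, 2)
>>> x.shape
(13, 37)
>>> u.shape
(17,)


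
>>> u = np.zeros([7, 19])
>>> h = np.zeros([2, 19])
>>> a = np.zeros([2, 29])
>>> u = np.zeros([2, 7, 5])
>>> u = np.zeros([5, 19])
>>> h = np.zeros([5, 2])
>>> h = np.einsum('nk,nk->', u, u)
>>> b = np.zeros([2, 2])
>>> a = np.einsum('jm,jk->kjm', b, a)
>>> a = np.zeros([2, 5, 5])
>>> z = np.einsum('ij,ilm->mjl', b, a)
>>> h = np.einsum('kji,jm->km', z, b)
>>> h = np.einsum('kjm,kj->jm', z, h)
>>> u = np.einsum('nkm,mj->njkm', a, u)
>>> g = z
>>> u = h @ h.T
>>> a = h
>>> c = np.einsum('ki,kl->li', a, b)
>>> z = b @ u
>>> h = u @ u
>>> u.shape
(2, 2)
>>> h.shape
(2, 2)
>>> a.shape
(2, 5)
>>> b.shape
(2, 2)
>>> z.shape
(2, 2)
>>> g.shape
(5, 2, 5)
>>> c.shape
(2, 5)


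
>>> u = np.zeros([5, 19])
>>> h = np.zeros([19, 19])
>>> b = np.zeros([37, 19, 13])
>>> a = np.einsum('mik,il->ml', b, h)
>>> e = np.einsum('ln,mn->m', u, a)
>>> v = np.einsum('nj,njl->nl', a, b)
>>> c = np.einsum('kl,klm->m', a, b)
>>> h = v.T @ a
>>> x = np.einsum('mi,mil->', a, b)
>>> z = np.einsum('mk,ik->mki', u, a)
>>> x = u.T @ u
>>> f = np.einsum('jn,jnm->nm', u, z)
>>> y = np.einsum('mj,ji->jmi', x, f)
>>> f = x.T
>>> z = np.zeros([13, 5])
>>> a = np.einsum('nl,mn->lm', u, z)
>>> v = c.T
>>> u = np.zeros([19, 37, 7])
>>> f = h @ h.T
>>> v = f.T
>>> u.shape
(19, 37, 7)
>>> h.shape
(13, 19)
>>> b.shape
(37, 19, 13)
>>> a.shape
(19, 13)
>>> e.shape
(37,)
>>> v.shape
(13, 13)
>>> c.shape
(13,)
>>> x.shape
(19, 19)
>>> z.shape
(13, 5)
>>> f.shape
(13, 13)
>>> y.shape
(19, 19, 37)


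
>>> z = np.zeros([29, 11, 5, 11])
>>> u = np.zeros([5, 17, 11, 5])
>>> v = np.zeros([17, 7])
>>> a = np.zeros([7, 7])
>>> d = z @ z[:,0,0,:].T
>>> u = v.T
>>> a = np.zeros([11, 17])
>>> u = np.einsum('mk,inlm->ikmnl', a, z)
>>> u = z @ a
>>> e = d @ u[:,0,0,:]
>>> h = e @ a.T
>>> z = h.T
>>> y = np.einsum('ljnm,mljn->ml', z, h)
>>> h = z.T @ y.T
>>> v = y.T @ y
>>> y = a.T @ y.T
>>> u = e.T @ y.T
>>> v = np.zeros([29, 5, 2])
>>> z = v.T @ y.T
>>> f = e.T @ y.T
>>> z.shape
(2, 5, 17)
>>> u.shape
(17, 5, 11, 17)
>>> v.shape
(29, 5, 2)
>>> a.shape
(11, 17)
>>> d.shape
(29, 11, 5, 29)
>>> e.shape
(29, 11, 5, 17)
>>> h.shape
(29, 11, 5, 29)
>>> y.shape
(17, 29)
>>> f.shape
(17, 5, 11, 17)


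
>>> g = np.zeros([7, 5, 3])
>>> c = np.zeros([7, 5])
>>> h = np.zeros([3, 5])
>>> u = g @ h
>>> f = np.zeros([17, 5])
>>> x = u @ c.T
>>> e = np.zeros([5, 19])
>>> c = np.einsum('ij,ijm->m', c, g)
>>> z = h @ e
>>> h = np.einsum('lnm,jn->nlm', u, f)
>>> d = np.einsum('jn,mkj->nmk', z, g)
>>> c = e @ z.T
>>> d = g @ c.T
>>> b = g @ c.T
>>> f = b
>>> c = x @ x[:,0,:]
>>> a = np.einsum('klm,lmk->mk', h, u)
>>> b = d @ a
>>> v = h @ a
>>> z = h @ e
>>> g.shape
(7, 5, 3)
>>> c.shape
(7, 5, 7)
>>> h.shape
(5, 7, 5)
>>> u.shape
(7, 5, 5)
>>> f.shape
(7, 5, 5)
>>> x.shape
(7, 5, 7)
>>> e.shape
(5, 19)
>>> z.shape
(5, 7, 19)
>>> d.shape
(7, 5, 5)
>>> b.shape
(7, 5, 5)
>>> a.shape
(5, 5)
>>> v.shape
(5, 7, 5)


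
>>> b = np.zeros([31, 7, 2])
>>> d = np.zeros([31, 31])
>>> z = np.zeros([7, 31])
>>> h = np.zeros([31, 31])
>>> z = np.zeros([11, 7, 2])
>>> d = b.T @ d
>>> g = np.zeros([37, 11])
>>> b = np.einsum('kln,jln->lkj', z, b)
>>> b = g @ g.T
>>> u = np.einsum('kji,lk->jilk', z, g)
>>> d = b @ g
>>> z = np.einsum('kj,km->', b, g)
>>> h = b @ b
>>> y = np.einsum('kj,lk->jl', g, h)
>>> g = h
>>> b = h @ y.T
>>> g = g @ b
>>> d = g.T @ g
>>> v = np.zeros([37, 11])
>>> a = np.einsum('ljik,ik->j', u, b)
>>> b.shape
(37, 11)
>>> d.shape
(11, 11)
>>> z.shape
()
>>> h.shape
(37, 37)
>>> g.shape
(37, 11)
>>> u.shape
(7, 2, 37, 11)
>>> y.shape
(11, 37)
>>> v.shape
(37, 11)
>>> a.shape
(2,)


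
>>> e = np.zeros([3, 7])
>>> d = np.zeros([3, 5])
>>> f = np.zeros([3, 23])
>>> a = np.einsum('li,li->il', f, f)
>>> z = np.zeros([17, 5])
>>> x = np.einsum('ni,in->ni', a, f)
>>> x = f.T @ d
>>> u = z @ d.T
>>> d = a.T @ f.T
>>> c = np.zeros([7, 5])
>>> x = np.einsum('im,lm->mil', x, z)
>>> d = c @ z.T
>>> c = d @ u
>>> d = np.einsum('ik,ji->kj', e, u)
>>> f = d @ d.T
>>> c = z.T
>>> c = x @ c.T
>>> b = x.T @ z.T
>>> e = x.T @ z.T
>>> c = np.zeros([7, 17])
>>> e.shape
(17, 23, 17)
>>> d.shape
(7, 17)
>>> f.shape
(7, 7)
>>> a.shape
(23, 3)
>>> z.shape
(17, 5)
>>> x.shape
(5, 23, 17)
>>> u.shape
(17, 3)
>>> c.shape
(7, 17)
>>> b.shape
(17, 23, 17)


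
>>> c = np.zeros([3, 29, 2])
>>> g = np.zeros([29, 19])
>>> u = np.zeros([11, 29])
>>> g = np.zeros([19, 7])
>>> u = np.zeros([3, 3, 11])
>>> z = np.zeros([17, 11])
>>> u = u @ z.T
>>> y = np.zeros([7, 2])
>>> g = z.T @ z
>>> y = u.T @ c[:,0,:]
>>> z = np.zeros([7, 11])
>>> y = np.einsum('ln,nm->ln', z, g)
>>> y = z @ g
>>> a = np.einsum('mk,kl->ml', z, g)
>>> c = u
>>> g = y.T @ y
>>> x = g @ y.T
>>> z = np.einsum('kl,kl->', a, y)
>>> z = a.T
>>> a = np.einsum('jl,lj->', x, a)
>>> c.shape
(3, 3, 17)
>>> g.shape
(11, 11)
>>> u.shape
(3, 3, 17)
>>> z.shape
(11, 7)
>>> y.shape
(7, 11)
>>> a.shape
()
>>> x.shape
(11, 7)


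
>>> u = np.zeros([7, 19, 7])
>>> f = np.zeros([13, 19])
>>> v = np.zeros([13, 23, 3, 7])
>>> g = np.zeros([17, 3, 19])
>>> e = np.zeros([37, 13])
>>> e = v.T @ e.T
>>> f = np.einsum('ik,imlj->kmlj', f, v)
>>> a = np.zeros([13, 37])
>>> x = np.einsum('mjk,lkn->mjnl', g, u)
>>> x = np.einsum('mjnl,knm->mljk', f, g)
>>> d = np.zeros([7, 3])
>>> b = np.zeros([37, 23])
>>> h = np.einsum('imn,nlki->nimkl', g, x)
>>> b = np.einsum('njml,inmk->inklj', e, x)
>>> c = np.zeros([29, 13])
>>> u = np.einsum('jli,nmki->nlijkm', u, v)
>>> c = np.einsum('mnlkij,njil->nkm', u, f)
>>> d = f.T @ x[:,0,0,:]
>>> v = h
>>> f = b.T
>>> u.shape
(13, 19, 7, 7, 3, 23)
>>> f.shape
(3, 37, 17, 7, 19)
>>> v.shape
(19, 17, 3, 23, 7)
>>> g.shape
(17, 3, 19)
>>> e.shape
(7, 3, 23, 37)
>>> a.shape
(13, 37)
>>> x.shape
(19, 7, 23, 17)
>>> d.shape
(7, 3, 23, 17)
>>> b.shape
(19, 7, 17, 37, 3)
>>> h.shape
(19, 17, 3, 23, 7)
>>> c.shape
(19, 7, 13)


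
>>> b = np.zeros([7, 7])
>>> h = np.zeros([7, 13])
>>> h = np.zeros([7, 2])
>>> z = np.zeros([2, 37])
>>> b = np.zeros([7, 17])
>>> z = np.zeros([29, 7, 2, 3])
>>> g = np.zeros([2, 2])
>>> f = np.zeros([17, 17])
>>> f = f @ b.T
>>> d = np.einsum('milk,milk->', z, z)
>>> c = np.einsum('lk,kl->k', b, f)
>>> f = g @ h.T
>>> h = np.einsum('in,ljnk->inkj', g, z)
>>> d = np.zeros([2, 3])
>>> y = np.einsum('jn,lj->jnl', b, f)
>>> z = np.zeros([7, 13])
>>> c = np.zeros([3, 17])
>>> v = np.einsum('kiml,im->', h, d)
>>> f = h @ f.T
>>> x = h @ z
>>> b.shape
(7, 17)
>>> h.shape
(2, 2, 3, 7)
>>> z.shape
(7, 13)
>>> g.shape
(2, 2)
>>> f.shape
(2, 2, 3, 2)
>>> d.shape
(2, 3)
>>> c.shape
(3, 17)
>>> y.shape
(7, 17, 2)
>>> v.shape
()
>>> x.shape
(2, 2, 3, 13)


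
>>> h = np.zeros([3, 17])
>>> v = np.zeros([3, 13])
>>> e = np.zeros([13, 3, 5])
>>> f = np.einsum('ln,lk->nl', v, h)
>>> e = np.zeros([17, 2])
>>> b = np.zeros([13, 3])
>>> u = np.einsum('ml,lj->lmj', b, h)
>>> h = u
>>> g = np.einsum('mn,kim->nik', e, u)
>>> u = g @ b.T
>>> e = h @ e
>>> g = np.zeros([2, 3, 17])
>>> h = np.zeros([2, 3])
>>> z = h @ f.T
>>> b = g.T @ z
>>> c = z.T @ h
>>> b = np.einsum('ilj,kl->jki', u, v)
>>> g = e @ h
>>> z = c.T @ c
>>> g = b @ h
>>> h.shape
(2, 3)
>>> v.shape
(3, 13)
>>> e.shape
(3, 13, 2)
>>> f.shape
(13, 3)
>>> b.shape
(13, 3, 2)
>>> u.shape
(2, 13, 13)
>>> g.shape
(13, 3, 3)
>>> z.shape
(3, 3)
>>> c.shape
(13, 3)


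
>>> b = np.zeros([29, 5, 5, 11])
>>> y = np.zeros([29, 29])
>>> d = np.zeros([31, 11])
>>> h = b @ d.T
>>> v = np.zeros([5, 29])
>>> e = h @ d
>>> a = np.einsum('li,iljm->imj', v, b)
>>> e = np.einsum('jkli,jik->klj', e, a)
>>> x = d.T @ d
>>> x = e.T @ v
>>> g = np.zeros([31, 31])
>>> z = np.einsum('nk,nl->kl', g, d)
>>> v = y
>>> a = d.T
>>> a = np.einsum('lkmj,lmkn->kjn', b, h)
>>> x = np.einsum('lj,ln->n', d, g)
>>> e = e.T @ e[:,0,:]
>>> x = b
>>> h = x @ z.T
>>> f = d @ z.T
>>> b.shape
(29, 5, 5, 11)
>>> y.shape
(29, 29)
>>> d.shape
(31, 11)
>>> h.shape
(29, 5, 5, 31)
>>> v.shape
(29, 29)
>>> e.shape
(29, 5, 29)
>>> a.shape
(5, 11, 31)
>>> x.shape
(29, 5, 5, 11)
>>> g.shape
(31, 31)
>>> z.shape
(31, 11)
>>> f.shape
(31, 31)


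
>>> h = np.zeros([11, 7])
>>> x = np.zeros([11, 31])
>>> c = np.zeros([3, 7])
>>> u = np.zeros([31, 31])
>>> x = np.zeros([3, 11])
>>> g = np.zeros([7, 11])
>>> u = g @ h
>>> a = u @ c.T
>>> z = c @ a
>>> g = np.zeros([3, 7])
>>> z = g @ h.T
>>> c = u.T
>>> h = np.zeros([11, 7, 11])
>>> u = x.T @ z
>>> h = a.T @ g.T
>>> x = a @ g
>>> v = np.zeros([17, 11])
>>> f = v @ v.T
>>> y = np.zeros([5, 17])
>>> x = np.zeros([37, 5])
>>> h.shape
(3, 3)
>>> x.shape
(37, 5)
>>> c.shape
(7, 7)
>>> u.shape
(11, 11)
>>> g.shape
(3, 7)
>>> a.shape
(7, 3)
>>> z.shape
(3, 11)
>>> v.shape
(17, 11)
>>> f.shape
(17, 17)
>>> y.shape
(5, 17)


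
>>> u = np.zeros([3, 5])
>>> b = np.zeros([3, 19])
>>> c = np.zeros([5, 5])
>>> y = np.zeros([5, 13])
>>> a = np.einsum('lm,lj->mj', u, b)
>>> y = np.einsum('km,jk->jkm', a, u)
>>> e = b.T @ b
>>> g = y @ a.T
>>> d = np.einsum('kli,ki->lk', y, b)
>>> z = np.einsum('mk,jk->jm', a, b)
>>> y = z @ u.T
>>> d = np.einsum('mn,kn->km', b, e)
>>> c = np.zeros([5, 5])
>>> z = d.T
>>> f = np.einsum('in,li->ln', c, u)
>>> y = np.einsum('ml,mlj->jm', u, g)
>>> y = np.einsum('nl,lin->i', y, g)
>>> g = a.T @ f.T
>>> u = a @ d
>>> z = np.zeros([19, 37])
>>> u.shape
(5, 3)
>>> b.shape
(3, 19)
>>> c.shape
(5, 5)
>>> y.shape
(5,)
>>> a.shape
(5, 19)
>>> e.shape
(19, 19)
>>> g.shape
(19, 3)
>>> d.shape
(19, 3)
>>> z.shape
(19, 37)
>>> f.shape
(3, 5)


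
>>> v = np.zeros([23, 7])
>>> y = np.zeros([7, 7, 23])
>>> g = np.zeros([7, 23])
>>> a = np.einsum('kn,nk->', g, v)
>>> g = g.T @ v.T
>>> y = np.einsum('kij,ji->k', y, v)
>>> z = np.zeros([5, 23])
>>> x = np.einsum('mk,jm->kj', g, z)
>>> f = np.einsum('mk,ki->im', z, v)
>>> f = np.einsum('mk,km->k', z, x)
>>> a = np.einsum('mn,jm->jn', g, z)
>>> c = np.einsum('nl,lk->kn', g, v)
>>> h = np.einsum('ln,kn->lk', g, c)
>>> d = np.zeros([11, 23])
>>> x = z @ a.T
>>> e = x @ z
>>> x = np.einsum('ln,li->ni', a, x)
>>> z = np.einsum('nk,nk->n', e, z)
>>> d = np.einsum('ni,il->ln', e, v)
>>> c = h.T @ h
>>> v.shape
(23, 7)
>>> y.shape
(7,)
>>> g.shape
(23, 23)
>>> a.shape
(5, 23)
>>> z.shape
(5,)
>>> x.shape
(23, 5)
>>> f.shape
(23,)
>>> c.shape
(7, 7)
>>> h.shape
(23, 7)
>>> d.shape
(7, 5)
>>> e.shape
(5, 23)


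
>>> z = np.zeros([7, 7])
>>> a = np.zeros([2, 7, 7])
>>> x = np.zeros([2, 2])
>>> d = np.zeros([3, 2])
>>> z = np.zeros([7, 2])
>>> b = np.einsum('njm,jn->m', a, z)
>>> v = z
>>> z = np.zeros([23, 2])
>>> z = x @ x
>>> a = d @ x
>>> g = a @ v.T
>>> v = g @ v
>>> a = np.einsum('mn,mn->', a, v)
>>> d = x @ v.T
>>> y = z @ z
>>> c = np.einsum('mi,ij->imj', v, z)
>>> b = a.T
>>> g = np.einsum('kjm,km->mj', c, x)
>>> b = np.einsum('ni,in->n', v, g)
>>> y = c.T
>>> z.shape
(2, 2)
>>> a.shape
()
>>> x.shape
(2, 2)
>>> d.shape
(2, 3)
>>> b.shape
(3,)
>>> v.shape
(3, 2)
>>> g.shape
(2, 3)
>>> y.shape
(2, 3, 2)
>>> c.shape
(2, 3, 2)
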